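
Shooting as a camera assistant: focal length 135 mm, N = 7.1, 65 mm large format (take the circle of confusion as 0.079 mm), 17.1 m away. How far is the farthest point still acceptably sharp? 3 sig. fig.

35.8 m

Hyperfocal distance H = f²/(N·c) + f = 135²/(7.1 × 0.079) + 135 = 18225/0.5609 + 135 ≈ 32627.4 mm ≈ 32.63 m.
Far limit Df = s·(H − f)/(H − s) = 17100 × (32627.4 − 135) / (32627.4 − 17100) = 17100 × 32492.4 / 15527.4 ≈ 35783 mm ≈ 35.8 m.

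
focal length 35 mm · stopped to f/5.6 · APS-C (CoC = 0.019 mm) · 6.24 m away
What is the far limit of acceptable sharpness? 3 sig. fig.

Hyperfocal distance H = f²/(N·c) + f = 35²/(5.6 × 0.019) + 35 = 1225/0.1064 + 35 ≈ 11548.2 mm ≈ 11.55 m.
Far limit Df = s·(H − f)/(H − s) = 6240 × (11548.2 − 35) / (11548.2 − 6240) = 6240 × 11513.2 / 5308.2 ≈ 13534 mm ≈ 13.5 m.

13.5 m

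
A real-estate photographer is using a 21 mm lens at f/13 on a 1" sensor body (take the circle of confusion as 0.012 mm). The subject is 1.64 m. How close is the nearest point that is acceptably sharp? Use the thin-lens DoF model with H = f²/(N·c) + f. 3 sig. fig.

Hyperfocal distance H = f²/(N·c) + f = 21²/(13 × 0.012) + 21 = 441/0.156 + 21 ≈ 2847.9 mm ≈ 2.848 m.
Near limit Dn = s·(H − f)/(H + s − 2f) = 1640 × (2847.9 − 21) / (2847.9 + 1640 − 2 × 21) = 1640 × 2826.9 / 4445.9 ≈ 1042.8 mm ≈ 1.04 m.

1.04 m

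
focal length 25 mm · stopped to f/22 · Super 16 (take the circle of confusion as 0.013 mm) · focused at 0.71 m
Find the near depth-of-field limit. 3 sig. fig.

0.541 m

Hyperfocal distance H = f²/(N·c) + f = 25²/(22 × 0.013) + 25 = 625/0.286 + 25 ≈ 2210.3 mm ≈ 2.210 m.
Near limit Dn = s·(H − f)/(H + s − 2f) = 710 × (2210.3 − 25) / (2210.3 + 710 − 2 × 25) = 710 × 2185.3 / 2870.3 ≈ 540.56 mm ≈ 0.541 m.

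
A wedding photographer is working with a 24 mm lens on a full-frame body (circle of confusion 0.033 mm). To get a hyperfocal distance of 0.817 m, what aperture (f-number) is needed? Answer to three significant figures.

Rearrange H = f²/(N·c) + f for N: N = f² / ((H − f)·c).
N = 24² / ((817 − 24) × 0.033) = 576 / 26.17 ≈ 22.

f/22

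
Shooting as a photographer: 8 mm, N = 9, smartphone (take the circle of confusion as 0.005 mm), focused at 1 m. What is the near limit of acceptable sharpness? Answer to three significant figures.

0.589 m

Hyperfocal distance H = f²/(N·c) + f = 8²/(9 × 0.005) + 8 = 64/0.045 + 8 ≈ 1430.2 mm ≈ 1.430 m.
Near limit Dn = s·(H − f)/(H + s − 2f) = 1000 × (1430.2 − 8) / (1430.2 + 1000 − 2 × 8) = 1000 × 1422.2 / 2414.2 ≈ 589.10 mm ≈ 0.589 m.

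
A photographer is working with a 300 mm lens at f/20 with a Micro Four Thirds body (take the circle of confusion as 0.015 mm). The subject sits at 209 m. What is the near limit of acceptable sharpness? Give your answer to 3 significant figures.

123 m

Hyperfocal distance H = f²/(N·c) + f = 300²/(20 × 0.015) + 300 = 90000/0.3 + 300 ≈ 300300.0 mm ≈ 300.3 m.
Near limit Dn = s·(H − f)/(H + s − 2f) = 209000 × (300300.0 − 300) / (300300.0 + 209000 − 2 × 300) = 209000 × 300000.0 / 508700.0 ≈ 123255 mm ≈ 123 m.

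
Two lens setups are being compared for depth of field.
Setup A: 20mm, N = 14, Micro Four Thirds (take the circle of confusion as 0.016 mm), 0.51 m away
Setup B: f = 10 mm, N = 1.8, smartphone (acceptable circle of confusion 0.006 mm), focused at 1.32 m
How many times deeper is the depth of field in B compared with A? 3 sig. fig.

Setup A: H = 20²/(14×0.016) + 20 ≈ 1805.7 mm; DoF = Df − Dn = 702.87 − 400.19 ≈ 302.68 mm.
Setup B: H = 10²/(1.8×0.006) + 10 ≈ 9269.3 mm; DoF = Df − Dn = 1537.53 − 1156.39 ≈ 381.14 mm.
Ratio = 381.14 / 302.68 ≈ 1.26.

1.26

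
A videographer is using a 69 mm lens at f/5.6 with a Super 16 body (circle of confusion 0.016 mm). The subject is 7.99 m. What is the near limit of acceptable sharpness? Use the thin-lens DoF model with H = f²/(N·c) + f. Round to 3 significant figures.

Hyperfocal distance H = f²/(N·c) + f = 69²/(5.6 × 0.016) + 69 = 4761/0.0896 + 69 ≈ 53205.2 mm ≈ 53.21 m.
Near limit Dn = s·(H − f)/(H + s − 2f) = 7990 × (53205.2 − 69) / (53205.2 + 7990 − 2 × 69) = 7990 × 53136.2 / 61057.2 ≈ 6953.5 mm ≈ 6.95 m.

6.95 m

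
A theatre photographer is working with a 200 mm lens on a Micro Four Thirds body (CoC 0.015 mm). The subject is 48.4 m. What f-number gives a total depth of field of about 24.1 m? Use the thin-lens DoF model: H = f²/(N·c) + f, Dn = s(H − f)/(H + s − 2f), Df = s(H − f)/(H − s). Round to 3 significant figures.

f/13

Write h = H − f = f²/(N·c). The thin-lens limits are Dn = s·h/(h + (s−f)) and Df = s·h/(h − (s−f)), so DoF = Df − Dn = 2·s·(s−f)·h / (h² − (s−f)²).
That is a quadratic in h: DoF·h² − 2·s·(s−f)·h − DoF·(s−f)² = 0 ⇒ h = (s−f)·(s + √(s² + DoF²)) / DoF = 48200 × (48400 + √(48400² + 24100²)) / 24100 = 48200 × (48400 + 54068.2) / 24100 ≈ 204936 mm.
Then N = f²/(c·h) = 200² / (0.015 × 204936) = 40000 / 3074.0 ≈ 13.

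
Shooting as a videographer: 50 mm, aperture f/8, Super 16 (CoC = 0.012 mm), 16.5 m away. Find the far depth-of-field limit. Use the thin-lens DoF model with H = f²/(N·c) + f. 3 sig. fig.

Hyperfocal distance H = f²/(N·c) + f = 50²/(8 × 0.012) + 50 = 2500/0.096 + 50 ≈ 26091.7 mm ≈ 26.09 m.
Far limit Df = s·(H − f)/(H − s) = 16500 × (26091.7 − 50) / (26091.7 − 16500) = 16500 × 26041.7 / 9591.7 ≈ 44798 mm ≈ 44.8 m.

44.8 m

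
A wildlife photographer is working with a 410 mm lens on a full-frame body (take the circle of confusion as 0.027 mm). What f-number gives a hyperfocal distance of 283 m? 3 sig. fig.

f/22

Rearrange H = f²/(N·c) + f for N: N = f² / ((H − f)·c).
N = 410² / ((283000 − 410) × 0.027) = 168100 / 7630 ≈ 22.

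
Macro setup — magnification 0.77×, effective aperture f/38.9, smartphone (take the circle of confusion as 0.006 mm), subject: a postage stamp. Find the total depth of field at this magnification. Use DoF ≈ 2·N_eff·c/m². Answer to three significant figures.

At magnification m, DoF ≈ 2·N_eff·c/m² = 2 × 38.9 × 0.006 / 0.77² = 0.4668 / 0.5929 ≈ 0.787 mm.

0.787 mm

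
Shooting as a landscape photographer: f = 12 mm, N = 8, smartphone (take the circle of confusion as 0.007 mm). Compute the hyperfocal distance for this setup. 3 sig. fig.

2.58 m

Hyperfocal distance H = f²/(N·c) + f = 12²/(8 × 0.007) + 12 = 144/0.056 + 12 ≈ 2583.4 mm ≈ 2.58 m.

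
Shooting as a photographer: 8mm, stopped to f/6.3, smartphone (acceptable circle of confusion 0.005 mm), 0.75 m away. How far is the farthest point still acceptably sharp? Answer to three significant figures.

1.18 m

Hyperfocal distance H = f²/(N·c) + f = 8²/(6.3 × 0.005) + 8 = 64/0.0315 + 8 ≈ 2039.7 mm ≈ 2.040 m.
Far limit Df = s·(H − f)/(H − s) = 750 × (2039.7 − 8) / (2039.7 − 750) = 750 × 2031.7 / 1289.7 ≈ 1181.5 mm ≈ 1.18 m.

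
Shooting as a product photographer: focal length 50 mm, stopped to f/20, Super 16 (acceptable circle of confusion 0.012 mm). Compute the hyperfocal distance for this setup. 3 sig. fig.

10.5 m

Hyperfocal distance H = f²/(N·c) + f = 50²/(20 × 0.012) + 50 = 2500/0.24 + 50 ≈ 10466.7 mm ≈ 10.5 m.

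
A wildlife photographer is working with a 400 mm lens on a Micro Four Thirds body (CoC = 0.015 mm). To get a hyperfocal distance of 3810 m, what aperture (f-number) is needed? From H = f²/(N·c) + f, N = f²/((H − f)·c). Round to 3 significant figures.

Rearrange H = f²/(N·c) + f for N: N = f² / ((H − f)·c).
N = 400² / ((3810000 − 400) × 0.015) = 160000 / 57144 ≈ 2.80.

f/2.80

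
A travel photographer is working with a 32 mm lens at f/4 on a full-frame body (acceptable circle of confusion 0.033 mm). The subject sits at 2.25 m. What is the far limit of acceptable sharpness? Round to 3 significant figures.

3.15 m

Hyperfocal distance H = f²/(N·c) + f = 32²/(4 × 0.033) + 32 = 1024/0.132 + 32 ≈ 7789.6 mm ≈ 7.790 m.
Far limit Df = s·(H − f)/(H − s) = 2250 × (7789.6 − 32) / (7789.6 − 2250) = 2250 × 7757.6 / 5539.6 ≈ 3150.9 mm ≈ 3.15 m.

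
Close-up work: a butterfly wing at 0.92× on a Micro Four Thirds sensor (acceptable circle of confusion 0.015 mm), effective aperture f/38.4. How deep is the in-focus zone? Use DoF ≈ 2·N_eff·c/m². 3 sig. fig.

1.36 mm

At magnification m, DoF ≈ 2·N_eff·c/m² = 2 × 38.4 × 0.015 / 0.92² = 1.152 / 0.8464 ≈ 1.36 mm.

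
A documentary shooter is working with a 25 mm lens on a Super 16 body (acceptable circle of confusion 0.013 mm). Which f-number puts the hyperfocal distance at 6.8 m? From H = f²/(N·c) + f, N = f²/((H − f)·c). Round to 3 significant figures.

f/7.10

Rearrange H = f²/(N·c) + f for N: N = f² / ((H − f)·c).
N = 25² / ((6800 − 25) × 0.013) = 625 / 88.08 ≈ 7.10.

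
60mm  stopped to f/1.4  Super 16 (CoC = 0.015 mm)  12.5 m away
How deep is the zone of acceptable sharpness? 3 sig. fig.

Hyperfocal distance H = f²/(N·c) + f = 60²/(1.4 × 0.015) + 60 = 3600/0.021 + 60 ≈ 171488.6 mm ≈ 171.5 m.
Near limit Dn = s·(H − f)/(H + s − 2f) = 12500 × (171488.6 − 60) / (171488.6 + 12500 − 2 × 60) = 12500 × 171428.6 / 183868.6 ≈ 11654.3 mm.
Far limit Df = s·(H − f)/(H − s) = 12500 × (171488.6 − 60) / (171488.6 − 12500) = 12500 × 171428.6 / 158988.6 ≈ 13478.1 mm.
Depth of field = Df − Dn = 13478.1 − 11654.3 ≈ 1823.8 mm ≈ 1.82 m.

1.82 m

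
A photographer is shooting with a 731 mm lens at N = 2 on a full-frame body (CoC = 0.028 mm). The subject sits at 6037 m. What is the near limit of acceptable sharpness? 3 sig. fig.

3700 m

Hyperfocal distance H = f²/(N·c) + f = 731²/(2 × 0.028) + 731 = 534361/0.056 + 731 ≈ 9542891.7 mm ≈ 9543 m.
Near limit Dn = s·(H − f)/(H + s − 2f) = 6037000 × (9542891.7 − 731) / (9542891.7 + 6037000 − 2 × 731) = 6037000 × 9542160.7 / 15578429.7 ≈ 3697807 mm ≈ 3700 m.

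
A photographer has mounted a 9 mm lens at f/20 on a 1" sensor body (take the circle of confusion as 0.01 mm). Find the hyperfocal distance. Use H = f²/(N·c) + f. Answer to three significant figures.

414 mm

Hyperfocal distance H = f²/(N·c) + f = 9²/(20 × 0.01) + 9 = 81/0.2 + 9 ≈ 414.0 mm ≈ 0.414 m.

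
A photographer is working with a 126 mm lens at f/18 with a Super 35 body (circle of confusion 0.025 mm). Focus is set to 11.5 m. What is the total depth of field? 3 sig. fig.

Hyperfocal distance H = f²/(N·c) + f = 126²/(18 × 0.025) + 126 = 15876/0.45 + 126 ≈ 35406.0 mm ≈ 35.41 m.
Near limit Dn = s·(H − f)/(H + s − 2f) = 11500 × (35406.0 − 126) / (35406.0 + 11500 − 2 × 126) = 11500 × 35280.0 / 46654.0 ≈ 8696.4 mm.
Far limit Df = s·(H − f)/(H − s) = 11500 × (35406.0 − 126) / (35406.0 − 11500) = 11500 × 35280.0 / 23906.0 ≈ 16971.5 mm.
Depth of field = Df − Dn = 16971.5 − 8696.4 ≈ 8275.1 mm ≈ 8.28 m.

8.28 m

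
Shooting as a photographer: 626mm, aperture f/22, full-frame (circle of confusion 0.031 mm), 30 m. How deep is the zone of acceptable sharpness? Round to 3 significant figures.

Hyperfocal distance H = f²/(N·c) + f = 626²/(22 × 0.031) + 626 = 391876/0.682 + 626 ≈ 575224.2 mm ≈ 575.2 m.
Near limit Dn = s·(H − f)/(H + s − 2f) = 30000 × (575224.2 − 626) / (575224.2 + 30000 − 2 × 626) = 30000 × 574598.2 / 603972.2 ≈ 28541.0 mm.
Far limit Df = s·(H − f)/(H − s) = 30000 × (575224.2 − 626) / (575224.2 − 30000) = 30000 × 574598.2 / 545224.2 ≈ 31616.3 mm.
Depth of field = Df − Dn = 31616.3 − 28541.0 ≈ 3075.3 mm ≈ 3.08 m.

3.08 m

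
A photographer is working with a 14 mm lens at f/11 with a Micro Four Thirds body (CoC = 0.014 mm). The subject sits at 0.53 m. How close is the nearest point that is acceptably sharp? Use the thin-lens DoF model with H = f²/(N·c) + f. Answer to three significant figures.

377 mm

Hyperfocal distance H = f²/(N·c) + f = 14²/(11 × 0.014) + 14 = 196/0.154 + 14 ≈ 1286.7 mm ≈ 1.287 m.
Near limit Dn = s·(H − f)/(H + s − 2f) = 530 × (1286.7 − 14) / (1286.7 + 530 − 2 × 14) = 530 × 1272.7 / 1788.7 ≈ 377.11 mm.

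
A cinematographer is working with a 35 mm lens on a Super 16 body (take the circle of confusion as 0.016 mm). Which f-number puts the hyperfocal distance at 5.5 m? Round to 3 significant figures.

Rearrange H = f²/(N·c) + f for N: N = f² / ((H − f)·c).
N = 35² / ((5500 − 35) × 0.016) = 1225 / 87.44 ≈ 14.

f/14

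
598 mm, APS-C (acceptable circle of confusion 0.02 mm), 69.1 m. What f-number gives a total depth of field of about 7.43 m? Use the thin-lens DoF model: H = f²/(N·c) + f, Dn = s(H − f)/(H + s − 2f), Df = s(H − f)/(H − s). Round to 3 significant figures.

f/14

Write h = H − f = f²/(N·c). The thin-lens limits are Dn = s·h/(h + (s−f)) and Df = s·h/(h − (s−f)), so DoF = Df − Dn = 2·s·(s−f)·h / (h² − (s−f)²).
That is a quadratic in h: DoF·h² − 2·s·(s−f)·h − DoF·(s−f)² = 0 ⇒ h = (s−f)·(s + √(s² + DoF²)) / DoF = 68502 × (69100 + √(69100² + 7430²)) / 7430 = 68502 × (69100 + 69498.3) / 7430 ≈ 1277828 mm.
Then N = f²/(c·h) = 598² / (0.02 × 1277828) = 357604 / 25557 ≈ 14.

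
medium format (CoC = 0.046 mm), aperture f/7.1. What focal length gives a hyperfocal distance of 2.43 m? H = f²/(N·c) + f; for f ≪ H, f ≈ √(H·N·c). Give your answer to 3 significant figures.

28.0 mm

From H = f²/(N·c) + f, with f ≪ H: f ≈ √(H·N·c) = √(2430 × 7.1 × 0.046) = √793.64 ≈ 28.17 mm.
Exact: f² + N·c·f − N·c·H = 0 ⇒ f = (−N·c + √((N·c)² + 4·N·c·H))/2 = (−0.3266 + √3174.7)/2 ≈ 28.009 mm ≈ 28.0 mm.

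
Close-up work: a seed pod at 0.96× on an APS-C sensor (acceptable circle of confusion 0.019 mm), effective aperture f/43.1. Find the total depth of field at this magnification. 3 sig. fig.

At magnification m, DoF ≈ 2·N_eff·c/m² = 2 × 43.1 × 0.019 / 0.96² = 1.638 / 0.9216 ≈ 1.78 mm.

1.78 mm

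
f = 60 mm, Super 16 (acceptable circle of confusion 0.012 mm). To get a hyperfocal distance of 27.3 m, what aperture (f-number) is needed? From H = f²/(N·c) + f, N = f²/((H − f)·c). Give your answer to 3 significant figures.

Rearrange H = f²/(N·c) + f for N: N = f² / ((H − f)·c).
N = 60² / ((27300 − 60) × 0.012) = 3600 / 326.9 ≈ 11.

f/11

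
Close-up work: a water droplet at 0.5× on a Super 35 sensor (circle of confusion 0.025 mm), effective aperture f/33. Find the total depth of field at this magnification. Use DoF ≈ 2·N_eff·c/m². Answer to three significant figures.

At magnification m, DoF ≈ 2·N_eff·c/m² = 2 × 33 × 0.025 / 0.5² = 1.65 / 0.25 ≈ 6.6 mm.

6.60 mm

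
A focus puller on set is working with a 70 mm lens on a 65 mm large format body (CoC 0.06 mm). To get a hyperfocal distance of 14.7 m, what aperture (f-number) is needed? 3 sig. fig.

f/5.58

Rearrange H = f²/(N·c) + f for N: N = f² / ((H − f)·c).
N = 70² / ((14700 − 70) × 0.06) = 4900 / 877.8 ≈ 5.58.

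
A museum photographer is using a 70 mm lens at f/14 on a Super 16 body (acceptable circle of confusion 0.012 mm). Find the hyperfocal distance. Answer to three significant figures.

Hyperfocal distance H = f²/(N·c) + f = 70²/(14 × 0.012) + 70 = 4900/0.168 + 70 ≈ 29236.7 mm ≈ 29.2 m.

29.2 m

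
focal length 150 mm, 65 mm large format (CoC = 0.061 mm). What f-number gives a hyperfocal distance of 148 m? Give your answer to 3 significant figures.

f/2.49

Rearrange H = f²/(N·c) + f for N: N = f² / ((H − f)·c).
N = 150² / ((148000 − 150) × 0.061) = 22500 / 9019 ≈ 2.49.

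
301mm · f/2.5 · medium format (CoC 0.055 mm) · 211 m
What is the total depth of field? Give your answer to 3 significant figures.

150 m

Hyperfocal distance H = f²/(N·c) + f = 301²/(2.5 × 0.055) + 301 = 90601/0.1375 + 301 ≈ 659217.4 mm ≈ 659.2 m.
Near limit Dn = s·(H − f)/(H + s − 2f) = 211000 × (659217.4 − 301) / (659217.4 + 211000 − 2 × 301) = 211000 × 658916.4 / 869615.4 ≈ 159877 mm.
Far limit Df = s·(H − f)/(H − s) = 211000 × (659217.4 − 301) / (659217.4 − 211000) = 211000 × 658916.4 / 448217.4 ≈ 310187 mm.
Depth of field = Df − Dn = 310187 − 159877 ≈ 150310 mm ≈ 150 m.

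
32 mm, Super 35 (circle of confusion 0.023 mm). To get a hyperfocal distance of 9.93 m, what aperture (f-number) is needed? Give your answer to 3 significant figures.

Rearrange H = f²/(N·c) + f for N: N = f² / ((H − f)·c).
N = 32² / ((9930 − 32) × 0.023) = 1024 / 227.7 ≈ 4.50.

f/4.50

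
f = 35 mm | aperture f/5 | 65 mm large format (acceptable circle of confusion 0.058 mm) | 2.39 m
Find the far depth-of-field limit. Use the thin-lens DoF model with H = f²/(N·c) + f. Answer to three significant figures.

Hyperfocal distance H = f²/(N·c) + f = 35²/(5 × 0.058) + 35 = 1225/0.29 + 35 ≈ 4259.1 mm ≈ 4.259 m.
Far limit Df = s·(H − f)/(H − s) = 2390 × (4259.1 − 35) / (4259.1 − 2390) = 2390 × 4224.1 / 1869.1 ≈ 5401.3 mm ≈ 5.40 m.

5.40 m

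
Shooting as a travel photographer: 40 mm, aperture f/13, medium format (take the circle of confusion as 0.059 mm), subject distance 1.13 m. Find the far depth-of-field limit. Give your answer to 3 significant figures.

Hyperfocal distance H = f²/(N·c) + f = 40²/(13 × 0.059) + 40 = 1600/0.767 + 40 ≈ 2126.0 mm ≈ 2.126 m.
Far limit Df = s·(H − f)/(H − s) = 1130 × (2126.0 − 40) / (2126.0 − 1130) = 1130 × 2086.0 / 996.0 ≈ 2366.6 mm ≈ 2.37 m.

2.37 m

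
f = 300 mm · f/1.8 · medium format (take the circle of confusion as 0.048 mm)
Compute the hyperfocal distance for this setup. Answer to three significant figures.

Hyperfocal distance H = f²/(N·c) + f = 300²/(1.8 × 0.048) + 300 = 90000/0.0864 + 300 ≈ 1041966.7 mm ≈ 1040 m.

1040 m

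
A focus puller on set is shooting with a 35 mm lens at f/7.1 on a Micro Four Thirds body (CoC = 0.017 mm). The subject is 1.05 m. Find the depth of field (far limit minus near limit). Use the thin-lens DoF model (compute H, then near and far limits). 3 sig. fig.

Hyperfocal distance H = f²/(N·c) + f = 35²/(7.1 × 0.017) + 35 = 1225/0.1207 + 35 ≈ 10184.1 mm ≈ 10.18 m.
Near limit Dn = s·(H − f)/(H + s − 2f) = 1050 × (10184.1 − 35) / (10184.1 + 1050 − 2 × 35) = 1050 × 10149.1 / 11164.1 ≈ 954.54 mm.
Far limit Df = s·(H − f)/(H − s) = 1050 × (10184.1 − 35) / (10184.1 − 1050) = 1050 × 10149.1 / 9134.1 ≈ 1166.68 mm.
Depth of field = Df − Dn = 1166.68 − 954.54 ≈ 212.14 mm.

212 mm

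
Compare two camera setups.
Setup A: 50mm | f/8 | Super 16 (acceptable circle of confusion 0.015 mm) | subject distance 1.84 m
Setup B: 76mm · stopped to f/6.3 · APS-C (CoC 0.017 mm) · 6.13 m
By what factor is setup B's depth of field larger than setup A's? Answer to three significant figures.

Setup A: H = 50²/(8×0.015) + 50 ≈ 20883.3 mm; DoF = Df − Dn = 2012.95 − 1694.42 ≈ 318.53 mm.
Setup B: H = 76²/(6.3×0.017) + 76 ≈ 54006.9 mm; DoF = Df − Dn = 6905.1 − 5511.3 ≈ 1393.8 mm.
Ratio = 1393.8 / 318.53 ≈ 4.38.

4.38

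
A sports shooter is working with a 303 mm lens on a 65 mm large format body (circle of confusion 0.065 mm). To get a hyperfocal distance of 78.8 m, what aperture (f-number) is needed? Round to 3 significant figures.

f/18

Rearrange H = f²/(N·c) + f for N: N = f² / ((H − f)·c).
N = 303² / ((78800 − 303) × 0.065) = 91809 / 5102 ≈ 18.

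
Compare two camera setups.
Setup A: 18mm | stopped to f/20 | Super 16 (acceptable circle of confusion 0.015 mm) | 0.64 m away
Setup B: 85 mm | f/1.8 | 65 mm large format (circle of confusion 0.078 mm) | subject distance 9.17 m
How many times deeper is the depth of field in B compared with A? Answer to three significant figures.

Setup A: H = 18²/(20×0.015) + 18 ≈ 1098.0 mm; DoF = Df − Dn = 1509.2 − 406.1 ≈ 1103.1 mm.
Setup B: H = 85²/(1.8×0.078) + 85 ≈ 51545.1 mm; DoF = Df − Dn = 11136.0 − 7794.0 ≈ 3342.0 mm.
Ratio = 3342.0 / 1103.1 ≈ 3.03.

3.03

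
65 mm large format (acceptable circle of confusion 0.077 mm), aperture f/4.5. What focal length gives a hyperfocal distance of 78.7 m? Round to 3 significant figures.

165 mm

From H = f²/(N·c) + f, with f ≪ H: f ≈ √(H·N·c) = √(78700 × 4.5 × 0.077) = √27270 ≈ 165.1 mm.
The +f correction barely moves this — solving exactly, f² + N·c·f − N·c·H = 0 ⇒ f = (−N·c + √((N·c)² + 4·N·c·H))/2 = (−0.3465 + √109078)/2 ≈ 164.96 mm, so f ≈ 165 mm.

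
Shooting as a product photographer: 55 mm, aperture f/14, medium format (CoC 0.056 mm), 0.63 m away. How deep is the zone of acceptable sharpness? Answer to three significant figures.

Hyperfocal distance H = f²/(N·c) + f = 55²/(14 × 0.056) + 55 = 3025/0.784 + 55 ≈ 3913.4 mm ≈ 3.913 m.
Near limit Dn = s·(H − f)/(H + s − 2f) = 630 × (3913.4 − 55) / (3913.4 + 630 − 2 × 55) = 630 × 3858.4 / 4433.4 ≈ 548.29 mm.
Far limit Df = s·(H − f)/(H − s) = 630 × (3913.4 − 55) / (3913.4 − 630) = 630 × 3858.4 / 3283.4 ≈ 740.33 mm.
Depth of field = Df − Dn = 740.33 − 548.29 ≈ 192.04 mm.

192 mm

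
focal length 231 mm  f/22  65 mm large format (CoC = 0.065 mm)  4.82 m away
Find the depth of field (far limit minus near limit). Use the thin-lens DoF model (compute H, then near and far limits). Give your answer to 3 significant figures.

Hyperfocal distance H = f²/(N·c) + f = 231²/(22 × 0.065) + 231 = 53361/1.43 + 231 ≈ 37546.4 mm ≈ 37.55 m.
Near limit Dn = s·(H − f)/(H + s − 2f) = 4820 × (37546.4 − 231) / (37546.4 + 4820 − 2 × 231) = 4820 × 37315.4 / 41904.4 ≈ 4292.2 mm.
Far limit Df = s·(H − f)/(H − s) = 4820 × (37546.4 − 231) / (37546.4 − 4820) = 4820 × 37315.4 / 32726.4 ≈ 5495.9 mm.
Depth of field = Df − Dn = 5495.9 − 4292.2 ≈ 1203.7 mm ≈ 1.20 m.

1.20 m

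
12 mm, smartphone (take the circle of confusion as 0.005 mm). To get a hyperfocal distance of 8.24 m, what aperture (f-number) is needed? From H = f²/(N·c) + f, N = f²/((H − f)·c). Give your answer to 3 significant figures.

f/3.50

Rearrange H = f²/(N·c) + f for N: N = f² / ((H − f)·c).
N = 12² / ((8240 − 12) × 0.005) = 144 / 41.14 ≈ 3.50.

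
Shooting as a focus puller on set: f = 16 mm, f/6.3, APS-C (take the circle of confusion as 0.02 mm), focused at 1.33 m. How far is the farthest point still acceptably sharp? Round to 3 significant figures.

Hyperfocal distance H = f²/(N·c) + f = 16²/(6.3 × 0.02) + 16 = 256/0.126 + 16 ≈ 2047.7 mm ≈ 2.048 m.
Far limit Df = s·(H − f)/(H − s) = 1330 × (2047.7 − 16) / (2047.7 − 1330) = 1330 × 2031.7 / 717.7 ≈ 3764.9 mm ≈ 3.76 m.

3.76 m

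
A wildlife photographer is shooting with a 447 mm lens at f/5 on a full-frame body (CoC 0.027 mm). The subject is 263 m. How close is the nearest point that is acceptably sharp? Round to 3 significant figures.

Hyperfocal distance H = f²/(N·c) + f = 447²/(5 × 0.027) + 447 = 199809/0.135 + 447 ≈ 1480513.7 mm ≈ 1481 m.
Near limit Dn = s·(H − f)/(H + s − 2f) = 263000 × (1480513.7 − 447) / (1480513.7 + 263000 − 2 × 447) = 263000 × 1480066.7 / 1742619.7 ≈ 223375 mm ≈ 223 m.

223 m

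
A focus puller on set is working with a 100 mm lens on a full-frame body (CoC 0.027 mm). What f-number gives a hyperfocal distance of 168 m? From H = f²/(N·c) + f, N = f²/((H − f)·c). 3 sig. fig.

Rearrange H = f²/(N·c) + f for N: N = f² / ((H − f)·c).
N = 100² / ((168000 − 100) × 0.027) = 10000 / 4533 ≈ 2.21.

f/2.21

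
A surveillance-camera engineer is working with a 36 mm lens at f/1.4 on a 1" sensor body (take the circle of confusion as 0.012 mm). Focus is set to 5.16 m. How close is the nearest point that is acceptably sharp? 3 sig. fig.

Hyperfocal distance H = f²/(N·c) + f = 36²/(1.4 × 0.012) + 36 = 1296/0.0168 + 36 ≈ 77178.9 mm ≈ 77.18 m.
Near limit Dn = s·(H − f)/(H + s − 2f) = 5160 × (77178.9 − 36) / (77178.9 + 5160 − 2 × 36) = 5160 × 77142.9 / 82266.9 ≈ 4838.6 mm ≈ 4.84 m.

4.84 m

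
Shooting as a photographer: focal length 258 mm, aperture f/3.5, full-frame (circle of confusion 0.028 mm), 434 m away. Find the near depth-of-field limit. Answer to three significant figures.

Hyperfocal distance H = f²/(N·c) + f = 258²/(3.5 × 0.028) + 258 = 66564/0.098 + 258 ≈ 679482.5 mm ≈ 679.5 m.
Near limit Dn = s·(H − f)/(H + s − 2f) = 434000 × (679482.5 − 258) / (679482.5 + 434000 − 2 × 258) = 434000 × 679224.5 / 1112966.5 ≈ 264863 mm ≈ 265 m.

265 m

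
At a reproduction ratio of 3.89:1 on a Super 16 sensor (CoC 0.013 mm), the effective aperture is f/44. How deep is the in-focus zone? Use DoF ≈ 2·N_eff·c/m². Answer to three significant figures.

0.0756 mm

At magnification m, DoF ≈ 2·N_eff·c/m² = 2 × 44 × 0.013 / 3.89² = 1.144 / 15.13 ≈ 0.0756 mm.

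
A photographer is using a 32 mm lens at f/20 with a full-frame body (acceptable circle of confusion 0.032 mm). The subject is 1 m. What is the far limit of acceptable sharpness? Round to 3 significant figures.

Hyperfocal distance H = f²/(N·c) + f = 32²/(20 × 0.032) + 32 = 1024/0.64 + 32 ≈ 1632.0 mm ≈ 1.632 m.
Far limit Df = s·(H − f)/(H − s) = 1000 × (1632.0 − 32) / (1632.0 − 1000) = 1000 × 1600.0 / 632.0 ≈ 2531.6 mm ≈ 2.53 m.

2.53 m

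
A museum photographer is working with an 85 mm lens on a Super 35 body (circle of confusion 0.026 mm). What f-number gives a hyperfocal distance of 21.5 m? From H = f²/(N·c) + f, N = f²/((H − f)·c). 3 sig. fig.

Rearrange H = f²/(N·c) + f for N: N = f² / ((H − f)·c).
N = 85² / ((21500 − 85) × 0.026) = 7225 / 556.8 ≈ 13.

f/13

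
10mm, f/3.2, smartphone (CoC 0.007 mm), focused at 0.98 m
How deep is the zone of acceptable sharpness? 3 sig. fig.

447 mm

Hyperfocal distance H = f²/(N·c) + f = 10²/(3.2 × 0.007) + 10 = 100/0.0224 + 10 ≈ 4474.3 mm ≈ 4.474 m.
Near limit Dn = s·(H − f)/(H + s − 2f) = 980 × (4474.3 − 10) / (4474.3 + 980 − 2 × 10) = 980 × 4464.3 / 5434.3 ≈ 805.07 mm.
Far limit Df = s·(H − f)/(H − s) = 980 × (4474.3 − 10) / (4474.3 − 980) = 980 × 4464.3 / 3494.3 ≈ 1252.04 mm.
Depth of field = Df − Dn = 1252.04 − 805.07 ≈ 446.97 mm.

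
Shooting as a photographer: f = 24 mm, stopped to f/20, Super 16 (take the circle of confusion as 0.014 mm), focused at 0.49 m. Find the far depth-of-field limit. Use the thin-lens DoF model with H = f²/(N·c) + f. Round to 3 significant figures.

Hyperfocal distance H = f²/(N·c) + f = 24²/(20 × 0.014) + 24 = 576/0.28 + 24 ≈ 2081.1 mm ≈ 2.081 m.
Far limit Df = s·(H − f)/(H − s) = 490 × (2081.1 − 24) / (2081.1 − 490) = 490 × 2057.1 / 1591.1 ≈ 633.51 mm ≈ 0.634 m.

0.634 m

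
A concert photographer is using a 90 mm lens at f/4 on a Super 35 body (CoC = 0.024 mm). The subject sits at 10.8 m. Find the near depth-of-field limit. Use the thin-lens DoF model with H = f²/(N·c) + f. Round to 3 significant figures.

9.58 m

Hyperfocal distance H = f²/(N·c) + f = 90²/(4 × 0.024) + 90 = 8100/0.096 + 90 ≈ 84465.0 mm ≈ 84.47 m.
Near limit Dn = s·(H − f)/(H + s − 2f) = 10800 × (84465.0 − 90) / (84465.0 + 10800 − 2 × 90) = 10800 × 84375.0 / 95085.0 ≈ 9583.5 mm ≈ 9.58 m.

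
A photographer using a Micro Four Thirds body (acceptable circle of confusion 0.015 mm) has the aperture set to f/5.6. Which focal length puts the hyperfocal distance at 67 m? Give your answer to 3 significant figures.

From H = f²/(N·c) + f, with f ≪ H: f ≈ √(H·N·c) = √(67000 × 5.6 × 0.015) = √5628.0 ≈ 75.02 mm.
The +f correction barely moves this — solving exactly, f² + N·c·f − N·c·H = 0 ⇒ f = (−N·c + √((N·c)² + 4·N·c·H))/2 = (−0.084 + √22512)/2 ≈ 74.978 mm, so f ≈ 75.0 mm.

75.0 mm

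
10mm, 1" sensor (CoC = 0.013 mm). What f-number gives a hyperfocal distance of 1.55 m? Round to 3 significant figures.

Rearrange H = f²/(N·c) + f for N: N = f² / ((H − f)·c).
N = 10² / ((1550 − 10) × 0.013) = 100 / 20.02 ≈ 5.

f/5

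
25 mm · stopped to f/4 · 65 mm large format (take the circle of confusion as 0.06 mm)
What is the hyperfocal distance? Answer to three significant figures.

Hyperfocal distance H = f²/(N·c) + f = 25²/(4 × 0.06) + 25 = 625/0.24 + 25 ≈ 2629.2 mm ≈ 2.63 m.

2.63 m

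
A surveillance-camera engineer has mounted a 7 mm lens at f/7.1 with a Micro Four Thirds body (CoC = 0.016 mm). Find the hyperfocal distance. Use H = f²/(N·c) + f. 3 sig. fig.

438 mm

Hyperfocal distance H = f²/(N·c) + f = 7²/(7.1 × 0.016) + 7 = 49/0.1136 + 7 ≈ 438.3 mm ≈ 0.438 m.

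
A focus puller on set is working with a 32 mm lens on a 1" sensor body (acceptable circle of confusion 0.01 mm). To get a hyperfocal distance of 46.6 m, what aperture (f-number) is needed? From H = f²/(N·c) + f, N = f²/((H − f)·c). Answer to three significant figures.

Rearrange H = f²/(N·c) + f for N: N = f² / ((H − f)·c).
N = 32² / ((46600 − 32) × 0.01) = 1024 / 465.7 ≈ 2.20.

f/2.20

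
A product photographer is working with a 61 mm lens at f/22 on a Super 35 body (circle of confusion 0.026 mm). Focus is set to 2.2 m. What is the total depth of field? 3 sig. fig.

Hyperfocal distance H = f²/(N·c) + f = 61²/(22 × 0.026) + 61 = 3721/0.572 + 61 ≈ 6566.2 mm ≈ 6.566 m.
Near limit Dn = s·(H − f)/(H + s − 2f) = 2200 × (6566.2 − 61) / (6566.2 + 2200 − 2 × 61) = 2200 × 6505.2 / 8644.2 ≈ 1655.6 mm.
Far limit Df = s·(H − f)/(H − s) = 2200 × (6566.2 − 61) / (6566.2 − 2200) = 2200 × 6505.2 / 4366.2 ≈ 3277.8 mm.
Depth of field = Df − Dn = 3277.8 − 1655.6 ≈ 1622.2 mm ≈ 1.62 m.

1.62 m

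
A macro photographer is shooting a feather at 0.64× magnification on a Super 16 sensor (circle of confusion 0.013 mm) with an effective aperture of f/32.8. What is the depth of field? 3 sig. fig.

At magnification m, DoF ≈ 2·N_eff·c/m² = 2 × 32.8 × 0.013 / 0.64² = 0.8528 / 0.4096 ≈ 2.08 mm.

2.08 mm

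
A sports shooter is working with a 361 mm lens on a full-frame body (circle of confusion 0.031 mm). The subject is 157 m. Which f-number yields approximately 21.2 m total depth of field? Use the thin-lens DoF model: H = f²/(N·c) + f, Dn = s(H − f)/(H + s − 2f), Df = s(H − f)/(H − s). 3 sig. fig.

Write h = H − f = f²/(N·c). The thin-lens limits are Dn = s·h/(h + (s−f)) and Df = s·h/(h − (s−f)), so DoF = Df − Dn = 2·s·(s−f)·h / (h² − (s−f)²).
That is a quadratic in h: DoF·h² − 2·s·(s−f)·h − DoF·(s−f)² = 0 ⇒ h = (s−f)·(s + √(s² + DoF²)) / DoF = 156639 × (157000 + √(157000² + 21200²)) / 21200 = 156639 × (157000 + 158425) / 21200 ≈ 2330558 mm.
Then N = f²/(c·h) = 361² / (0.031 × 2330558) = 130321 / 72247 ≈ 1.80.

f/1.80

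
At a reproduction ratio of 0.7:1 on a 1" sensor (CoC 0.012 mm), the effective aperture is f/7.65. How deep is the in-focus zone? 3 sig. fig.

At magnification m, DoF ≈ 2·N_eff·c/m² = 2 × 7.65 × 0.012 / 0.7² = 0.1836 / 0.49 ≈ 0.375 mm.

0.375 mm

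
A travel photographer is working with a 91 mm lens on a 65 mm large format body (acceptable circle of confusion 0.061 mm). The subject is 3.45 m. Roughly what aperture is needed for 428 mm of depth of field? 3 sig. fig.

f/2.50

Write h = H − f = f²/(N·c). The thin-lens limits are Dn = s·h/(h + (s−f)) and Df = s·h/(h − (s−f)), so DoF = Df − Dn = 2·s·(s−f)·h / (h² − (s−f)²).
That is a quadratic in h: DoF·h² − 2·s·(s−f)·h − DoF·(s−f)² = 0 ⇒ h = (s−f)·(s + √(s² + DoF²)) / DoF = 3359 × (3450 + √(3450² + 428²)) / 428 = 3359 × (3450 + 3476.45) / 428 ≈ 54360 mm.
Then N = f²/(c·h) = 91² / (0.061 × 54360) = 8281 / 3315.9 ≈ 2.50.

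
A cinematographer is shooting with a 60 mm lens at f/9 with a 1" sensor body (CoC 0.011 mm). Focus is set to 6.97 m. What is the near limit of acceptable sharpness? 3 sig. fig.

5.86 m

Hyperfocal distance H = f²/(N·c) + f = 60²/(9 × 0.011) + 60 = 3600/0.099 + 60 ≈ 36423.6 mm ≈ 36.42 m.
Near limit Dn = s·(H − f)/(H + s − 2f) = 6970 × (36423.6 − 60) / (36423.6 + 6970 − 2 × 60) = 6970 × 36363.6 / 43273.6 ≈ 5857.0 mm ≈ 5.86 m.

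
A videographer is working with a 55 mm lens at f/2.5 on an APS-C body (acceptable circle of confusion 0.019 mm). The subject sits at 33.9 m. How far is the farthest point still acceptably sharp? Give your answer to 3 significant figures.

Hyperfocal distance H = f²/(N·c) + f = 55²/(2.5 × 0.019) + 55 = 3025/0.0475 + 55 ≈ 63739.2 mm ≈ 63.74 m.
Far limit Df = s·(H − f)/(H − s) = 33900 × (63739.2 − 55) / (63739.2 − 33900) = 33900 × 63684.2 / 29839.2 ≈ 72351 mm ≈ 72.4 m.

72.4 m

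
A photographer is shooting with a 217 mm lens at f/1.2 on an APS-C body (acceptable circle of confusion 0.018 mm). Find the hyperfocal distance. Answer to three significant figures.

2180 m

Hyperfocal distance H = f²/(N·c) + f = 217²/(1.2 × 0.018) + 217 = 47089/0.0216 + 217 ≈ 2180263.3 mm ≈ 2180 m.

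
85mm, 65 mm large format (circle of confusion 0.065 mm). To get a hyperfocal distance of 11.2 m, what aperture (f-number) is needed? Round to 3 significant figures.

f/10

Rearrange H = f²/(N·c) + f for N: N = f² / ((H − f)·c).
N = 85² / ((11200 − 85) × 0.065) = 7225 / 722.5 ≈ 10.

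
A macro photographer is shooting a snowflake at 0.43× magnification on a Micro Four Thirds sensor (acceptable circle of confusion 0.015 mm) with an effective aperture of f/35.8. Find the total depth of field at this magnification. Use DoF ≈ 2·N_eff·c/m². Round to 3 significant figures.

5.81 mm

At magnification m, DoF ≈ 2·N_eff·c/m² = 2 × 35.8 × 0.015 / 0.43² = 1.074 / 0.1849 ≈ 5.81 mm.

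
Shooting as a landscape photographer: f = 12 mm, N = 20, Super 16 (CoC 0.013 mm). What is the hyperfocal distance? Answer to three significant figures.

Hyperfocal distance H = f²/(N·c) + f = 12²/(20 × 0.013) + 12 = 144/0.26 + 12 ≈ 565.8 mm ≈ 0.566 m.

0.566 m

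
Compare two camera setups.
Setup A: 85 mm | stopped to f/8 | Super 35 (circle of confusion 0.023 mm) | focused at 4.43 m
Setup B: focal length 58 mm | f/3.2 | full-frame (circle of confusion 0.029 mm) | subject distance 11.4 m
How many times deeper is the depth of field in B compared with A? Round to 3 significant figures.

Setup A: H = 85²/(8×0.023) + 85 ≈ 39351.3 mm; DoF = Df − Dn = 4981.19 − 3988.64 ≈ 992.55 mm.
Setup B: H = 58²/(3.2×0.029) + 58 ≈ 36308.0 mm; DoF = Df − Dn = 16591.1 − 8683.2 ≈ 7907.9 mm.
Ratio = 7907.9 / 992.55 ≈ 7.97.

7.97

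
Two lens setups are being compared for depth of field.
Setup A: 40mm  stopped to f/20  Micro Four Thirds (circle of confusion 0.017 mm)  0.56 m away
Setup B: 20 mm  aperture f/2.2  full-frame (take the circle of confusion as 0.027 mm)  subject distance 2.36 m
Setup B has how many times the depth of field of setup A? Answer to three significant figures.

14.9

Setup A: H = 40²/(20×0.017) + 40 ≈ 4745.9 mm; DoF = Df − Dn = 629.57 − 504.28 ≈ 125.29 mm.
Setup B: H = 20²/(2.2×0.027) + 20 ≈ 6754.0 mm; DoF = Df − Dn = 3616.8 − 1751.4 ≈ 1865.4 mm.
Ratio = 1865.4 / 125.29 ≈ 14.9.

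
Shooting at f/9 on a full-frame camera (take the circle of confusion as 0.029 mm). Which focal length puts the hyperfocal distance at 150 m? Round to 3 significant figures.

From H = f²/(N·c) + f, with f ≪ H: f ≈ √(H·N·c) = √(150000 × 9 × 0.029) = √39150 ≈ 197.9 mm.
The +f correction barely moves this — solving exactly, f² + N·c·f − N·c·H = 0 ⇒ f = (−N·c + √((N·c)² + 4·N·c·H))/2 = (−0.261 + √156600)/2 ≈ 197.73 mm, so f ≈ 198 mm.

198 mm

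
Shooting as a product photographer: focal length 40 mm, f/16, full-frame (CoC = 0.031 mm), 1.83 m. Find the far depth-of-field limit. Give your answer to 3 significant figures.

4.11 m

Hyperfocal distance H = f²/(N·c) + f = 40²/(16 × 0.031) + 40 = 1600/0.496 + 40 ≈ 3265.8 mm ≈ 3.266 m.
Far limit Df = s·(H − f)/(H − s) = 1830 × (3265.8 − 40) / (3265.8 − 1830) = 1830 × 3225.8 / 1435.8 ≈ 4111.4 mm ≈ 4.11 m.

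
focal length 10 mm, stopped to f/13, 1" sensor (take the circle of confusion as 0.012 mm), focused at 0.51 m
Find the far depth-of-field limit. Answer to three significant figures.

Hyperfocal distance H = f²/(N·c) + f = 10²/(13 × 0.012) + 10 = 100/0.156 + 10 ≈ 651.0 mm ≈ 0.651 m.
Far limit Df = s·(H − f)/(H − s) = 510 × (651.0 − 10) / (651.0 − 510) = 510 × 641.0 / 141.0 ≈ 2318.2 mm ≈ 2.32 m.

2.32 m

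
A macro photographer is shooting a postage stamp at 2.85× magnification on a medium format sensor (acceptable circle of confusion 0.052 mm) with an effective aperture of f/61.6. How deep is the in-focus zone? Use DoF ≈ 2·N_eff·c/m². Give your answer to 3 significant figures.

At magnification m, DoF ≈ 2·N_eff·c/m² = 2 × 61.6 × 0.052 / 2.85² = 6.406 / 8.123 ≈ 0.789 mm.

0.789 mm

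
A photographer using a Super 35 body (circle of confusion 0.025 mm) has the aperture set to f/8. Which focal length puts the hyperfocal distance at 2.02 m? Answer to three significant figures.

From H = f²/(N·c) + f, with f ≪ H: f ≈ √(H·N·c) = √(2020 × 8 × 0.025) = √404.00 ≈ 20.10 mm.
Exact: f² + N·c·f − N·c·H = 0 ⇒ f = (−N·c + √((N·c)² + 4·N·c·H))/2 = (−0.2 + √1616.0)/2 ≈ 20.000 mm ≈ 20.0 mm.

20.0 mm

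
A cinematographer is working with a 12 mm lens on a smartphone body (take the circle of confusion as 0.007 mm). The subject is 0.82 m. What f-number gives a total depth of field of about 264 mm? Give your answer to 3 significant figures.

f/4

Write h = H − f = f²/(N·c). The thin-lens limits are Dn = s·h/(h + (s−f)) and Df = s·h/(h − (s−f)), so DoF = Df − Dn = 2·s·(s−f)·h / (h² − (s−f)²).
That is a quadratic in h: DoF·h² − 2·s·(s−f)·h − DoF·(s−f)² = 0 ⇒ h = (s−f)·(s + √(s² + DoF²)) / DoF = 808 × (820 + √(820² + 264²)) / 264 = 808 × (820 + 861.450) / 264 ≈ 5146.3 mm.
Then N = f²/(c·h) = 12² / (0.007 × 5146.3) = 144 / 36.024 ≈ 4.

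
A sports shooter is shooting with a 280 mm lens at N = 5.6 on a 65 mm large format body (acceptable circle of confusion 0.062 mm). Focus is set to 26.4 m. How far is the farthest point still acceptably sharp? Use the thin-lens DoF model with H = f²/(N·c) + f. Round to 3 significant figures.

Hyperfocal distance H = f²/(N·c) + f = 280²/(5.6 × 0.062) + 280 = 78400/0.3472 + 280 ≈ 226086.5 mm ≈ 226.1 m.
Far limit Df = s·(H − f)/(H − s) = 26400 × (226086.5 − 280) / (226086.5 − 26400) = 26400 × 225806.5 / 199686.5 ≈ 29853 mm ≈ 29.9 m.

29.9 m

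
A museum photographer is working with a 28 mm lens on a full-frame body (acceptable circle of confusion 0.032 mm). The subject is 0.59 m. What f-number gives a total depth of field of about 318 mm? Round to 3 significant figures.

f/11

Write h = H − f = f²/(N·c). The thin-lens limits are Dn = s·h/(h + (s−f)) and Df = s·h/(h − (s−f)), so DoF = Df − Dn = 2·s·(s−f)·h / (h² − (s−f)²).
That is a quadratic in h: DoF·h² − 2·s·(s−f)·h − DoF·(s−f)² = 0 ⇒ h = (s−f)·(s + √(s² + DoF²)) / DoF = 562 × (590 + √(590² + 318²)) / 318 = 562 × (590 + 670.242) / 318 ≈ 2227.2 mm.
Then N = f²/(c·h) = 28² / (0.032 × 2227.2) = 784 / 71.271 ≈ 11.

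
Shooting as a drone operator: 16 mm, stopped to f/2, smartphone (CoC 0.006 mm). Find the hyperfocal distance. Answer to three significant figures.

Hyperfocal distance H = f²/(N·c) + f = 16²/(2 × 0.006) + 16 = 256/0.012 + 16 ≈ 21349.3 mm ≈ 21.3 m.

21.3 m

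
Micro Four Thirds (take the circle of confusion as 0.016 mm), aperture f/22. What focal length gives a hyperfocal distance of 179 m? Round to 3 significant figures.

251 mm

From H = f²/(N·c) + f, with f ≪ H: f ≈ √(H·N·c) = √(179000 × 22 × 0.016) = √63008 ≈ 251.0 mm.
The +f correction barely moves this — solving exactly, f² + N·c·f − N·c·H = 0 ⇒ f = (−N·c + √((N·c)² + 4·N·c·H))/2 = (−0.352 + √252032)/2 ≈ 250.84 mm, so f ≈ 251 mm.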